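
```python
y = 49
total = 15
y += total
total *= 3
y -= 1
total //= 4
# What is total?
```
Trace:
  y=49
  y=49, total=15
  y=64, total=15
  y=64, total=45
  y=63, total=45
  y=63, total=11

Final answer: 11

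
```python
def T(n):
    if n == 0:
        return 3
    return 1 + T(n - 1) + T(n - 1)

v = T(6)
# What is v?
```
Call trace (a repeated sub-call is expanded the first time; later identical calls just restate its return value):
T(n=6)
  T(n=5)
    T(n=4)
      T(n=3)
        T(n=2)
          T(n=1)
            T(n=0)
            -> return 3
            T(n=0)
            -> return 3
          -> return 7
          T(n=1) -> return 7  (same call as traced above)
        -> return 15
        T(n=2) -> return 15  (same call as traced above)
      -> return 31
      T(n=3) -> return 31  (same call as traced above)
    -> return 63
    T(n=4) -> return 63  (same call as traced above)
  -> return 127
  T(n=5) -> return 127  (same call as traced above)
-> return 255

Final answer: 255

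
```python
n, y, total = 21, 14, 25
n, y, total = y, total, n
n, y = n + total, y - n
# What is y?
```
Trace:
  n=21, y=14, total=25
  n=14, y=25, total=21
  n=35, y=11, total=21

Final answer: 11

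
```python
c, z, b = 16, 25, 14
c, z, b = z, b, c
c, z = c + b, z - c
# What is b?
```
Trace:
  c=16, z=25, b=14
  c=25, z=14, b=16
  c=41, z=-11, b=16

Final answer: 16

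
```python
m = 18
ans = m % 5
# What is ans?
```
Trace:
  m=18
  m=18, ans=3

Final answer: 3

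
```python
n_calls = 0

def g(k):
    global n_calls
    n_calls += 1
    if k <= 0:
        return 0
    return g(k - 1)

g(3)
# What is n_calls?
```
Call trace:
g(k=3)
  g(k=2)
    g(k=1)
      g(k=0)
      -> return 0
    -> return 0
  -> return 0
-> return 0

n_calls is incremented once per call. g is entered once for each k = 3, 2, 1, 0 (the k <= 0 call returns without recursing), i.e. 3 + 1 calls.
n_calls = 4

Final answer: 4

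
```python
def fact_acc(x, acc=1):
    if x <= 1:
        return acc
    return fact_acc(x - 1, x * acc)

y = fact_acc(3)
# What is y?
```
Call trace:
fact_acc(x=3, acc=1)
  fact_acc(x=2, acc=3)
    fact_acc(x=1, acc=6)
    -> return 6
  -> return 6
-> return 6

Final answer: 6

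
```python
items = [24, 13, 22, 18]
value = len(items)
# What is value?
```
Trace:
  items=[24, 13, 22, 18]
  items=[24, 13, 22, 18], value=4

Final answer: 4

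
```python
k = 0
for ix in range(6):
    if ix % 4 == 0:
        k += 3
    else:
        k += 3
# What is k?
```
Trace:
  k=0
  k=3, ix=0
  k=6, ix=1
  k=9, ix=2
  k=12, ix=3
  k=15, ix=4
  k=18, ix=5

Final answer: 18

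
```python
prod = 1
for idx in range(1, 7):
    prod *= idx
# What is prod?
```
Trace:
  prod=1
  prod=1, idx=1
  prod=2, idx=2
  prod=6, idx=3
  prod=24, idx=4
  prod=120, idx=5
  prod=720, idx=6

Final answer: 720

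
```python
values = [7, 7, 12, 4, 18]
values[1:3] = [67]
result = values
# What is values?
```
Trace:
  values=[7, 7, 12, 4, 18]
  values=[7, 67, 4, 18]
  values=[7, 67, 4, 18], result=[7, 67, 4, 18]

Final answer: [7, 67, 4, 18]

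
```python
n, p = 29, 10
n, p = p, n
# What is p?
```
Trace:
  n=29, p=10
  n=10, p=29

Final answer: 29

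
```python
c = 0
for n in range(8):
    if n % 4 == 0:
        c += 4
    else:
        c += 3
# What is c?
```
Trace:
  c=0
  c=4, n=0
  c=7, n=1
  c=10, n=2
  c=13, n=3
  c=17, n=4
  c=20, n=5
  c=23, n=6
  c=26, n=7

Final answer: 26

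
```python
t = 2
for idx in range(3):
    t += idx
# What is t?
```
Trace:
  t=2
  t=2, idx=0
  t=3, idx=1
  t=5, idx=2

Final answer: 5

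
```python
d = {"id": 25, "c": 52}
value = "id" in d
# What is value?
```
Trace:
  d={'id': 25, 'c': 52}
  d={'id': 25, 'c': 52}, value=True

Final answer: True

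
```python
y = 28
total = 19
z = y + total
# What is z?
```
Trace:
  y=28
  y=28, total=19
  y=28, total=19, z=47

Final answer: 47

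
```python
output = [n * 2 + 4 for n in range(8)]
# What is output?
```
Trace:
  n=0
  n=1
  n=2
  n=3
  n=4
  n=5
  n=6
  n=7
  output=[4, 6, 8, 10, 12, 14, 16, 18]

Final answer: [4, 6, 8, 10, 12, 14, 16, 18]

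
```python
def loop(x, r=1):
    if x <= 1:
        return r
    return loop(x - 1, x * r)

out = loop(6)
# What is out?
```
Call trace:
loop(x=6, r=1)
  loop(x=5, r=6)
    loop(x=4, r=30)
      loop(x=3, r=120)
        loop(x=2, r=360)
          loop(x=1, r=720)
          -> return 720
        -> return 720
      -> return 720
    -> return 720
  -> return 720
-> return 720

Final answer: 720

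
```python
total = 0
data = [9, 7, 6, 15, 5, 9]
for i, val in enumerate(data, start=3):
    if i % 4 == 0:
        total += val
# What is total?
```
Trace:
  total=0
  total=0, i=3, val=9
  total=7, i=4, val=7
  total=7, i=5, val=6
  total=7, i=6, val=15
  total=7, i=7, val=5
  total=16, i=8, val=9

Final answer: 16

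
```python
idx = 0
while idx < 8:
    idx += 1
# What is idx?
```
Trace:
  idx=0
  idx=1
  idx=2
  idx=3
  idx=4
  idx=5
  idx=6
  idx=7
  idx=8

Final answer: 8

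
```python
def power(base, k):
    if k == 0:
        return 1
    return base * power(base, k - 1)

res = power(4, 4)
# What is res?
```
Call trace:
power(base=4, k=4)
  power(base=4, k=3)
    power(base=4, k=2)
      power(base=4, k=1)
        power(base=4, k=0)
        -> return 1
      -> return 4
    -> return 16
  -> return 64
-> return 256

Final answer: 256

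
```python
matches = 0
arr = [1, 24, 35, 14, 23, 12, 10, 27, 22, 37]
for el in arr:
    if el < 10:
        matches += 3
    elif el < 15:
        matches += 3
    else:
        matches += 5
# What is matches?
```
Trace:
  matches=0
  matches=3, el=1
  matches=8, el=24
  matches=13, el=35
  matches=16, el=14
  matches=21, el=23
  matches=24, el=12
  matches=27, el=10
  matches=32, el=27
  matches=37, el=22
  matches=42, el=37

Final answer: 42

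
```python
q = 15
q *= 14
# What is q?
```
Trace:
  q=15
  q=210

Final answer: 210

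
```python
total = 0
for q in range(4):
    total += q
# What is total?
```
Trace:
  total=0
  total=0, q=0
  total=1, q=1
  total=3, q=2
  total=6, q=3

Final answer: 6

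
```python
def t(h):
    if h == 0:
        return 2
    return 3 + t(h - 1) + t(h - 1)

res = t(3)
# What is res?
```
Call trace (a repeated sub-call is expanded the first time; later identical calls just restate its return value):
t(h=3)
  t(h=2)
    t(h=1)
      t(h=0)
      -> return 2
      t(h=0)
      -> return 2
    -> return 7
    t(h=1) -> return 7  (same call as traced above)
  -> return 17
  t(h=2) -> return 17  (same call as traced above)
-> return 37

Final answer: 37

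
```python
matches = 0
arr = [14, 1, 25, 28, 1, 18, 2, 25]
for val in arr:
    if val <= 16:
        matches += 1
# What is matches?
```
Trace:
  matches=0
  matches=1, val=14
  matches=2, val=1
  matches=2, val=25
  matches=2, val=28
  matches=3, val=1
  matches=3, val=18
  matches=4, val=2
  matches=4, val=25

Final answer: 4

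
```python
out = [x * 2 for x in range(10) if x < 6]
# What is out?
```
Trace:
  x=0
  x=1
  x=2
  x=3
  x=4
  x=5
  x=6
  x=7
  x=8
  x=9
  out=[0, 2, 4, 6, 8, 10]

Final answer: [0, 2, 4, 6, 8, 10]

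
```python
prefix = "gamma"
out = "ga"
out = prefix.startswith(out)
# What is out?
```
Trace:
  prefix='gamma'
  prefix='gamma', out='ga'
  prefix='gamma', out=True

Final answer: True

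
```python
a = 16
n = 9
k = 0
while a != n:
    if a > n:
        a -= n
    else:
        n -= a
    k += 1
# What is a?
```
Trace:
  a=16
  a=16, n=9
  a=16, n=9, k=0
  a=7, n=9, k=1
  a=7, n=2, k=2
  a=5, n=2, k=3
  a=3, n=2, k=4
  a=1, n=2, k=5
  a=1, n=1, k=6

Final answer: 1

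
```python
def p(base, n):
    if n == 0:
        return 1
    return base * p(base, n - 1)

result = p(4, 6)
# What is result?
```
Call trace:
p(base=4, n=6)
  p(base=4, n=5)
    p(base=4, n=4)
      p(base=4, n=3)
        p(base=4, n=2)
          p(base=4, n=1)
            p(base=4, n=0)
            -> return 1
          -> return 4
        -> return 16
      -> return 64
    -> return 256
  -> return 1024
-> return 4096

Final answer: 4096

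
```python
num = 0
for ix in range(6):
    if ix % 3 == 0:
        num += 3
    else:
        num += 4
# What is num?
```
Trace:
  num=0
  num=3, ix=0
  num=7, ix=1
  num=11, ix=2
  num=14, ix=3
  num=18, ix=4
  num=22, ix=5

Final answer: 22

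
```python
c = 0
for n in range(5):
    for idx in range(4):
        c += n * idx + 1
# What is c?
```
Trace:
  c=0
  c=1, n=0, idx=0
  c=2, n=0, idx=1
  c=3, n=0, idx=2
  c=4, n=0, idx=3
  c=5, n=1, idx=0
  c=7, n=1, idx=1
  c=10, n=1, idx=2
  c=14, n=1, idx=3
  c=15, n=2, idx=0
  c=18, n=2, idx=1
  c=23, n=2, idx=2
  c=30, n=2, idx=3
  c=31, n=3, idx=0
  c=35, n=3, idx=1
  c=42, n=3, idx=2
  c=52, n=3, idx=3
  c=53, n=4, idx=0
  c=58, n=4, idx=1
  c=67, n=4, idx=2
  c=80, n=4, idx=3

Final answer: 80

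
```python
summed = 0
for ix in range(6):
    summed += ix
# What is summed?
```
Trace:
  summed=0
  summed=0, ix=0
  summed=1, ix=1
  summed=3, ix=2
  summed=6, ix=3
  summed=10, ix=4
  summed=15, ix=5

Final answer: 15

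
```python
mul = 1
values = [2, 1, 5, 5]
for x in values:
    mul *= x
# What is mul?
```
Trace:
  mul=1
  mul=2, x=2
  mul=2, x=1
  mul=10, x=5
  mul=50, x=5

Final answer: 50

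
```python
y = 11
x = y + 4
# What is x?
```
Trace:
  y=11
  y=11, x=15

Final answer: 15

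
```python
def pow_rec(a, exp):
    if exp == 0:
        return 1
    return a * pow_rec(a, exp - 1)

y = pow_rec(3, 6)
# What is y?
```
Call trace:
pow_rec(a=3, exp=6)
  pow_rec(a=3, exp=5)
    pow_rec(a=3, exp=4)
      pow_rec(a=3, exp=3)
        pow_rec(a=3, exp=2)
          pow_rec(a=3, exp=1)
            pow_rec(a=3, exp=0)
            -> return 1
          -> return 3
        -> return 9
      -> return 27
    -> return 81
  -> return 243
-> return 729

Final answer: 729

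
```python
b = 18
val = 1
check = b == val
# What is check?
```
Trace:
  b=18
  b=18, val=1
  b=18, val=1, check=False

Final answer: False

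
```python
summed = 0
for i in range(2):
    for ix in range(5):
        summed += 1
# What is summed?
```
Trace:
  summed=0
  summed=1, i=0, ix=0
  summed=2, i=0, ix=1
  summed=3, i=0, ix=2
  summed=4, i=0, ix=3
  summed=5, i=0, ix=4
  summed=6, i=1, ix=0
  summed=7, i=1, ix=1
  summed=8, i=1, ix=2
  summed=9, i=1, ix=3
  summed=10, i=1, ix=4

Final answer: 10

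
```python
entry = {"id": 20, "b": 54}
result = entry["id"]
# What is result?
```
Trace:
  entry={'id': 20, 'b': 54}
  entry={'id': 20, 'b': 54}, result=20

Final answer: 20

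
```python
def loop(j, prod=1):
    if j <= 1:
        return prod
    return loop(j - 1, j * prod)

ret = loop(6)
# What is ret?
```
Call trace:
loop(j=6, prod=1)
  loop(j=5, prod=6)
    loop(j=4, prod=30)
      loop(j=3, prod=120)
        loop(j=2, prod=360)
          loop(j=1, prod=720)
          -> return 720
        -> return 720
      -> return 720
    -> return 720
  -> return 720
-> return 720

Final answer: 720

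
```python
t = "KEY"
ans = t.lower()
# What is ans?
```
Trace:
  t='KEY'
  t='KEY', ans='key'

Final answer: 'key'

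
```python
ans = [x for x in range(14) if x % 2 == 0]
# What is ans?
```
Trace:
  x=0
  x=1
  x=2
  x=3
  x=4
  x=5
  x=6
  x=7
  x=8
  x=9
  x=10
  x=11
  x=12
  x=13
  ans=[0, 2, 4, 6, 8, 10, 12]

Final answer: [0, 2, 4, 6, 8, 10, 12]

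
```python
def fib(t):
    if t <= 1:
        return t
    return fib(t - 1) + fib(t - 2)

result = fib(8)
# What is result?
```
Call trace (a repeated sub-call is expanded the first time; later identical calls just restate its return value):
fib(t=8)
  fib(t=7)
    fib(t=6)
      fib(t=5)
        fib(t=4)
          fib(t=3)
            fib(t=2)
              fib(t=1)
              -> return 1
              fib(t=0)
              -> return 0
            -> return 1
            fib(t=1)
            -> return 1
          -> return 2
          fib(t=2) -> return 1  (same call as traced above)
        -> return 3
        fib(t=3) -> return 2  (same call as traced above)
      -> return 5
      fib(t=4) -> return 3  (same call as traced above)
    -> return 8
    fib(t=5) -> return 5  (same call as traced above)
  -> return 13
  fib(t=6) -> return 8  (same call as traced above)
-> return 21

Final answer: 21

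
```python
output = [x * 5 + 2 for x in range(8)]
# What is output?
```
Trace:
  x=0
  x=1
  x=2
  x=3
  x=4
  x=5
  x=6
  x=7
  output=[2, 7, 12, 17, 22, 27, 32, 37]

Final answer: [2, 7, 12, 17, 22, 27, 32, 37]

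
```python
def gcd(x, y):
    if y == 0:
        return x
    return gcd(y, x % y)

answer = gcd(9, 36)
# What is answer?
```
Call trace:
gcd(x=9, y=36)
  gcd(x=36, y=9)
    gcd(x=9, y=0)
    -> return 9
  -> return 9
-> return 9

Final answer: 9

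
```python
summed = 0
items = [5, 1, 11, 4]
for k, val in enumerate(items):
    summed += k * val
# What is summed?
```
Trace:
  summed=0
  summed=0, k=0, val=5
  summed=1, k=1, val=1
  summed=23, k=2, val=11
  summed=35, k=3, val=4

Final answer: 35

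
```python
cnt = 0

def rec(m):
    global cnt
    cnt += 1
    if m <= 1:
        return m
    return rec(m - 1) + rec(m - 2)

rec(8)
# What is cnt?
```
Call trace (a repeated sub-call is expanded the first time; later identical calls just restate its return value):
rec(m=8)
  rec(m=7)
    rec(m=6)
      rec(m=5)
        rec(m=4)
          rec(m=3)
            rec(m=2)
              rec(m=1)
              -> return 1
              rec(m=0)
              -> return 0
            -> return 1
            rec(m=1)
            -> return 1
          -> return 2
          rec(m=2) -> return 1  (same call as traced above)
        -> return 3
        rec(m=3) -> return 2  (same call as traced above)
      -> return 5
      rec(m=4) -> return 3  (same call as traced above)
    -> return 8
    rec(m=5) -> return 5  (same call as traced above)
  -> return 13
  rec(m=6) -> return 8  (same call as traced above)
-> return 21

cnt is incremented once per call, so count the calls in each subtree. Let C(m) = number of calls made by rec(m).
C(0) = C(1) = 1 (base case, no recursion); C(m) = 1 + C(m - 1) + C(m - 2) otherwise.
C(2) = 1 + C(1) + C(0) = 1 + 1 + 1 = 3
C(3) = 1 + C(2) + C(1) = 1 + 3 + 1 = 5
C(4) = 1 + C(3) + C(2) = 1 + 5 + 3 = 9
C(5) = 1 + C(4) + C(3) = 1 + 9 + 5 = 15
C(6) = 1 + C(5) + C(4) = 1 + 15 + 9 = 25
C(7) = 1 + C(6) + C(5) = 1 + 25 + 15 = 41
C(8) = 1 + C(7) + C(6) = 1 + 41 + 25 = 67
cnt = C(8) = 67

Final answer: 67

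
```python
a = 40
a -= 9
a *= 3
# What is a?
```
Trace:
  a=40
  a=31
  a=93

Final answer: 93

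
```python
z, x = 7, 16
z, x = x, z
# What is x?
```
Trace:
  z=7, x=16
  z=16, x=7

Final answer: 7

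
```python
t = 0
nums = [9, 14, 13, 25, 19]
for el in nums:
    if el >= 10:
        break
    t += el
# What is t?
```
Trace:
  t=0
  t=9, el=9
  t=9, el=14

Final answer: 9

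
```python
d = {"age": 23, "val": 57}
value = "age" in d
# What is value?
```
Trace:
  d={'age': 23, 'val': 57}
  d={'age': 23, 'val': 57}, value=True

Final answer: True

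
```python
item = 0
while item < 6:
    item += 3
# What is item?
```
Trace:
  item=0
  item=3
  item=6

Final answer: 6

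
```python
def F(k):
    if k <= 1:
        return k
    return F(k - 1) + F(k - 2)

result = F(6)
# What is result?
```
Call trace (a repeated sub-call is expanded the first time; later identical calls just restate its return value):
F(k=6)
  F(k=5)
    F(k=4)
      F(k=3)
        F(k=2)
          F(k=1)
          -> return 1
          F(k=0)
          -> return 0
        -> return 1
        F(k=1)
        -> return 1
      -> return 2
      F(k=2) -> return 1  (same call as traced above)
    -> return 3
    F(k=3) -> return 2  (same call as traced above)
  -> return 5
  F(k=4) -> return 3  (same call as traced above)
-> return 8

Final answer: 8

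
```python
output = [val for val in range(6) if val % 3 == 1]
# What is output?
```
Trace:
  val=0
  val=1
  val=2
  val=3
  val=4
  val=5
  output=[1, 4]

Final answer: [1, 4]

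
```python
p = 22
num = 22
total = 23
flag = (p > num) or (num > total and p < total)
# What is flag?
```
Trace:
  p=22
  p=22, num=22
  p=22, num=22, total=23
  p=22, num=22, total=23, flag=False

Final answer: False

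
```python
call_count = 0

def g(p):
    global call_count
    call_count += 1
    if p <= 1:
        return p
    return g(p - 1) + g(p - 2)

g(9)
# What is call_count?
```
Call trace (a repeated sub-call is expanded the first time; later identical calls just restate its return value):
g(p=9)
  g(p=8)
    g(p=7)
      g(p=6)
        g(p=5)
          g(p=4)
            g(p=3)
              g(p=2)
                g(p=1)
                -> return 1
                g(p=0)
                -> return 0
              -> return 1
              g(p=1)
              -> return 1
            -> return 2
            g(p=2) -> return 1  (same call as traced above)
          -> return 3
          g(p=3) -> return 2  (same call as traced above)
        -> return 5
        g(p=4) -> return 3  (same call as traced above)
      -> return 8
      g(p=5) -> return 5  (same call as traced above)
    -> return 13
    g(p=6) -> return 8  (same call as traced above)
  -> return 21
  g(p=7) -> return 13  (same call as traced above)
-> return 34

call_count is incremented once per call, so count the calls in each subtree. Let C(p) = number of calls made by g(p).
C(0) = C(1) = 1 (base case, no recursion); C(p) = 1 + C(p - 1) + C(p - 2) otherwise.
C(2) = 1 + C(1) + C(0) = 1 + 1 + 1 = 3
C(3) = 1 + C(2) + C(1) = 1 + 3 + 1 = 5
C(4) = 1 + C(3) + C(2) = 1 + 5 + 3 = 9
C(5) = 1 + C(4) + C(3) = 1 + 9 + 5 = 15
C(6) = 1 + C(5) + C(4) = 1 + 15 + 9 = 25
C(7) = 1 + C(6) + C(5) = 1 + 25 + 15 = 41
C(8) = 1 + C(7) + C(6) = 1 + 41 + 25 = 67
C(9) = 1 + C(8) + C(7) = 1 + 67 + 41 = 109
call_count = C(9) = 109

Final answer: 109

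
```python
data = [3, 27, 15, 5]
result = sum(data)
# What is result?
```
Trace:
  data=[3, 27, 15, 5]
  data=[3, 27, 15, 5], result=50

Final answer: 50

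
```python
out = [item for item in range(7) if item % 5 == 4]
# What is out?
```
Trace:
  item=0
  item=1
  item=2
  item=3
  item=4
  item=5
  item=6
  out=[4]

Final answer: [4]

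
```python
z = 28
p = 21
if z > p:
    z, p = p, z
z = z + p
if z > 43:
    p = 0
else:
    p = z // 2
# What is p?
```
Trace:
  z=28
  z=28, p=21
  z=21, p=28
  z=49, p=28
  z=49, p=0

Final answer: 0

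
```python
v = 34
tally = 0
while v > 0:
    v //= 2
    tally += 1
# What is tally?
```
Trace:
  v=34
  v=34, tally=0
  v=17, tally=1
  v=8, tally=2
  v=4, tally=3
  v=2, tally=4
  v=1, tally=5
  v=0, tally=6

Final answer: 6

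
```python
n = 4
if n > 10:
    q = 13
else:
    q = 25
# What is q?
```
Trace:
  n=4
  n=4, q=25

Final answer: 25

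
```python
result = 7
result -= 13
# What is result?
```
Trace:
  result=7
  result=-6

Final answer: -6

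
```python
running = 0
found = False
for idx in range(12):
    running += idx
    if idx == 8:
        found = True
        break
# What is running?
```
Trace:
  running=0
  running=0, found=False
  running=0, found=False, idx=0
  running=1, found=False, idx=1
  running=3, found=False, idx=2
  running=6, found=False, idx=3
  running=10, found=False, idx=4
  running=15, found=False, idx=5
  running=21, found=False, idx=6
  running=28, found=False, idx=7
  running=36, found=True, idx=8

Final answer: 36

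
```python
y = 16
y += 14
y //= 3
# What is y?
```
Trace:
  y=16
  y=30
  y=10

Final answer: 10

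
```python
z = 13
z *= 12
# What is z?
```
Trace:
  z=13
  z=156

Final answer: 156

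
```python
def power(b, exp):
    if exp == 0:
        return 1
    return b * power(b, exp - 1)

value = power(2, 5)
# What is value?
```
Call trace:
power(b=2, exp=5)
  power(b=2, exp=4)
    power(b=2, exp=3)
      power(b=2, exp=2)
        power(b=2, exp=1)
          power(b=2, exp=0)
          -> return 1
        -> return 2
      -> return 4
    -> return 8
  -> return 16
-> return 32

Final answer: 32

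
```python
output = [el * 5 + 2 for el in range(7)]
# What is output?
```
Trace:
  el=0
  el=1
  el=2
  el=3
  el=4
  el=5
  el=6
  output=[2, 7, 12, 17, 22, 27, 32]

Final answer: [2, 7, 12, 17, 22, 27, 32]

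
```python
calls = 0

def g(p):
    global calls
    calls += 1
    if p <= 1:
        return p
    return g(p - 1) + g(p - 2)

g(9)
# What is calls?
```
Call trace (a repeated sub-call is expanded the first time; later identical calls just restate its return value):
g(p=9)
  g(p=8)
    g(p=7)
      g(p=6)
        g(p=5)
          g(p=4)
            g(p=3)
              g(p=2)
                g(p=1)
                -> return 1
                g(p=0)
                -> return 0
              -> return 1
              g(p=1)
              -> return 1
            -> return 2
            g(p=2) -> return 1  (same call as traced above)
          -> return 3
          g(p=3) -> return 2  (same call as traced above)
        -> return 5
        g(p=4) -> return 3  (same call as traced above)
      -> return 8
      g(p=5) -> return 5  (same call as traced above)
    -> return 13
    g(p=6) -> return 8  (same call as traced above)
  -> return 21
  g(p=7) -> return 13  (same call as traced above)
-> return 34

calls is incremented once per call, so count the calls in each subtree. Let C(p) = number of calls made by g(p).
C(0) = C(1) = 1 (base case, no recursion); C(p) = 1 + C(p - 1) + C(p - 2) otherwise.
C(2) = 1 + C(1) + C(0) = 1 + 1 + 1 = 3
C(3) = 1 + C(2) + C(1) = 1 + 3 + 1 = 5
C(4) = 1 + C(3) + C(2) = 1 + 5 + 3 = 9
C(5) = 1 + C(4) + C(3) = 1 + 9 + 5 = 15
C(6) = 1 + C(5) + C(4) = 1 + 15 + 9 = 25
C(7) = 1 + C(6) + C(5) = 1 + 25 + 15 = 41
C(8) = 1 + C(7) + C(6) = 1 + 41 + 25 = 67
C(9) = 1 + C(8) + C(7) = 1 + 67 + 41 = 109
calls = C(9) = 109

Final answer: 109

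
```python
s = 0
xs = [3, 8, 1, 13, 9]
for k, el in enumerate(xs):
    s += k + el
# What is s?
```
Trace:
  s=0
  s=3, k=0, el=3
  s=12, k=1, el=8
  s=15, k=2, el=1
  s=31, k=3, el=13
  s=44, k=4, el=9

Final answer: 44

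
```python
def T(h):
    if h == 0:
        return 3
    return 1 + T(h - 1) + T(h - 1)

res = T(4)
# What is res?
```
Call trace (a repeated sub-call is expanded the first time; later identical calls just restate its return value):
T(h=4)
  T(h=3)
    T(h=2)
      T(h=1)
        T(h=0)
        -> return 3
        T(h=0)
        -> return 3
      -> return 7
      T(h=1) -> return 7  (same call as traced above)
    -> return 15
    T(h=2) -> return 15  (same call as traced above)
  -> return 31
  T(h=3) -> return 31  (same call as traced above)
-> return 63

Final answer: 63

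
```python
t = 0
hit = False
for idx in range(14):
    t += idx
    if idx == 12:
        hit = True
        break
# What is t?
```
Trace:
  t=0
  t=0, hit=False
  t=0, hit=False, idx=0
  t=1, hit=False, idx=1
  t=3, hit=False, idx=2
  t=6, hit=False, idx=3
  t=10, hit=False, idx=4
  t=15, hit=False, idx=5
  t=21, hit=False, idx=6
  t=28, hit=False, idx=7
  t=36, hit=False, idx=8
  t=45, hit=False, idx=9
  t=55, hit=False, idx=10
  t=66, hit=False, idx=11
  t=78, hit=True, idx=12

Final answer: 78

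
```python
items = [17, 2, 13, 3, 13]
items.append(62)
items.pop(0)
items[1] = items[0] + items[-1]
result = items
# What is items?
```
Trace:
  items=[17, 2, 13, 3, 13]
  items=[17, 2, 13, 3, 13, 62]
  items=[2, 13, 3, 13, 62]
  items=[2, 64, 3, 13, 62]
  items=[2, 64, 3, 13, 62], result=[2, 64, 3, 13, 62]

Final answer: [2, 64, 3, 13, 62]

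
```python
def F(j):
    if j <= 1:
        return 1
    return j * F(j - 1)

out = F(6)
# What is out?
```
Call trace:
F(j=6)
  F(j=5)
    F(j=4)
      F(j=3)
        F(j=2)
          F(j=1)
          -> return 1
        -> return 2
      -> return 6
    -> return 24
  -> return 120
-> return 720

Final answer: 720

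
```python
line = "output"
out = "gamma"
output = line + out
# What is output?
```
Trace:
  line='output'
  line='output', out='gamma'
  line='output', out='gamma', output='outputgamma'

Final answer: 'outputgamma'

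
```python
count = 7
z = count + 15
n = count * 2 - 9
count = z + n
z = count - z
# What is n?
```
Trace:
  count=7
  count=7, z=22
  count=7, z=22, n=5
  count=27, z=22, n=5
  count=27, z=5, n=5

Final answer: 5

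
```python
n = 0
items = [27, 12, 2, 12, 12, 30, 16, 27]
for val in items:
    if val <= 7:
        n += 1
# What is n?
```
Trace:
  n=0
  n=0, val=27
  n=0, val=12
  n=1, val=2
  n=1, val=12
  n=1, val=12
  n=1, val=30
  n=1, val=16
  n=1, val=27

Final answer: 1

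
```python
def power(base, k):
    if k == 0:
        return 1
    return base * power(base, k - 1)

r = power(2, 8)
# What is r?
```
Call trace:
power(base=2, k=8)
  power(base=2, k=7)
    power(base=2, k=6)
      power(base=2, k=5)
        power(base=2, k=4)
          power(base=2, k=3)
            power(base=2, k=2)
              power(base=2, k=1)
                power(base=2, k=0)
                -> return 1
              -> return 2
            -> return 4
          -> return 8
        -> return 16
      -> return 32
    -> return 64
  -> return 128
-> return 256

Final answer: 256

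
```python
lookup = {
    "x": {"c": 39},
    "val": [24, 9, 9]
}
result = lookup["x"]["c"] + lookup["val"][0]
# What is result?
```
Trace:
  lookup={'x': {'c': 39}, 'val': [24, 9, 9]}
  lookup={'x': {'c': 39}, 'val': [24, 9, 9]}, result=63

Final answer: 63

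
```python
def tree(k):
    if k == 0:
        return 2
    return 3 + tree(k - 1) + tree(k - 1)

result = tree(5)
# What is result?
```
Call trace (a repeated sub-call is expanded the first time; later identical calls just restate its return value):
tree(k=5)
  tree(k=4)
    tree(k=3)
      tree(k=2)
        tree(k=1)
          tree(k=0)
          -> return 2
          tree(k=0)
          -> return 2
        -> return 7
        tree(k=1) -> return 7  (same call as traced above)
      -> return 17
      tree(k=2) -> return 17  (same call as traced above)
    -> return 37
    tree(k=3) -> return 37  (same call as traced above)
  -> return 77
  tree(k=4) -> return 77  (same call as traced above)
-> return 157

Final answer: 157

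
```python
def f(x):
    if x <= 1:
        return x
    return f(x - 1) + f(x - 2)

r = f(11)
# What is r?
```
Call trace (a repeated sub-call is expanded the first time; later identical calls just restate its return value):
f(x=11)
  f(x=10)
    f(x=9)
      f(x=8)
        f(x=7)
          f(x=6)
            f(x=5)
              f(x=4)
                f(x=3)
                  f(x=2)
                    f(x=1)
                    -> return 1
                    f(x=0)
                    -> return 0
                  -> return 1
                  f(x=1)
                  -> return 1
                -> return 2
                f(x=2) -> return 1  (same call as traced above)
              -> return 3
              f(x=3) -> return 2  (same call as traced above)
            -> return 5
            f(x=4) -> return 3  (same call as traced above)
          -> return 8
          f(x=5) -> return 5  (same call as traced above)
        -> return 13
        f(x=6) -> return 8  (same call as traced above)
      -> return 21
      f(x=7) -> return 13  (same call as traced above)
    -> return 34
    f(x=8) -> return 21  (same call as traced above)
  -> return 55
  f(x=9) -> return 34  (same call as traced above)
-> return 89

Final answer: 89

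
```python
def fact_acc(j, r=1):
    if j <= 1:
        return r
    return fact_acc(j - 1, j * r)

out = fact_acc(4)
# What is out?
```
Call trace:
fact_acc(j=4, r=1)
  fact_acc(j=3, r=4)
    fact_acc(j=2, r=12)
      fact_acc(j=1, r=24)
      -> return 24
    -> return 24
  -> return 24
-> return 24

Final answer: 24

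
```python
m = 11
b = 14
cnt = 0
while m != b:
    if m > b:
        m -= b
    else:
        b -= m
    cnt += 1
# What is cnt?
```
Trace:
  m=11
  m=11, b=14
  m=11, b=14, cnt=0
  m=11, b=3, cnt=1
  m=8, b=3, cnt=2
  m=5, b=3, cnt=3
  m=2, b=3, cnt=4
  m=2, b=1, cnt=5
  m=1, b=1, cnt=6

Final answer: 6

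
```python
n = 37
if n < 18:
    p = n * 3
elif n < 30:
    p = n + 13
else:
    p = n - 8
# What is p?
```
Trace:
  n=37
  n=37, p=29

Final answer: 29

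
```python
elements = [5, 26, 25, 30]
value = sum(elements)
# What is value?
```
Trace:
  elements=[5, 26, 25, 30]
  elements=[5, 26, 25, 30], value=86

Final answer: 86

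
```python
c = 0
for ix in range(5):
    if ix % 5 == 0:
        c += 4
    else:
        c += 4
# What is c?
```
Trace:
  c=0
  c=4, ix=0
  c=8, ix=1
  c=12, ix=2
  c=16, ix=3
  c=20, ix=4

Final answer: 20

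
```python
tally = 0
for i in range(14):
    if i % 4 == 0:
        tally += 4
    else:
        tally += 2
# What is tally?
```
Trace:
  tally=0
  tally=4, i=0
  tally=6, i=1
  tally=8, i=2
  tally=10, i=3
  tally=14, i=4
  tally=16, i=5
  tally=18, i=6
  tally=20, i=7
  tally=24, i=8
  tally=26, i=9
  tally=28, i=10
  tally=30, i=11
  tally=34, i=12
  tally=36, i=13

Final answer: 36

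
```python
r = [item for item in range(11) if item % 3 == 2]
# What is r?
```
Trace:
  item=0
  item=1
  item=2
  item=3
  item=4
  item=5
  item=6
  item=7
  item=8
  item=9
  item=10
  r=[2, 5, 8]

Final answer: [2, 5, 8]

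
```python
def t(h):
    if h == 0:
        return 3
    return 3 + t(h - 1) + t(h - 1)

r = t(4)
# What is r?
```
Call trace (a repeated sub-call is expanded the first time; later identical calls just restate its return value):
t(h=4)
  t(h=3)
    t(h=2)
      t(h=1)
        t(h=0)
        -> return 3
        t(h=0)
        -> return 3
      -> return 9
      t(h=1) -> return 9  (same call as traced above)
    -> return 21
    t(h=2) -> return 21  (same call as traced above)
  -> return 45
  t(h=3) -> return 45  (same call as traced above)
-> return 93

Final answer: 93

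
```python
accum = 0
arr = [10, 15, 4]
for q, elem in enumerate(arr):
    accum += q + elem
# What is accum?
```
Trace:
  accum=0
  accum=10, q=0, elem=10
  accum=26, q=1, elem=15
  accum=32, q=2, elem=4

Final answer: 32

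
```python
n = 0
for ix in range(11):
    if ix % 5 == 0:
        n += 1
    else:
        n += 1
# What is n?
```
Trace:
  n=0
  n=1, ix=0
  n=2, ix=1
  n=3, ix=2
  n=4, ix=3
  n=5, ix=4
  n=6, ix=5
  n=7, ix=6
  n=8, ix=7
  n=9, ix=8
  n=10, ix=9
  n=11, ix=10

Final answer: 11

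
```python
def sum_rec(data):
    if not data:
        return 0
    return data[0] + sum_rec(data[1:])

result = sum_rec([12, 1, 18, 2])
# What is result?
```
Call trace:
sum_rec(data=[12, 1, 18, 2])
  sum_rec(data=[1, 18, 2])
    sum_rec(data=[18, 2])
      sum_rec(data=[2])
        sum_rec(data=[])
        -> return 0
      -> return 2
    -> return 20
  -> return 21
-> return 33

Final answer: 33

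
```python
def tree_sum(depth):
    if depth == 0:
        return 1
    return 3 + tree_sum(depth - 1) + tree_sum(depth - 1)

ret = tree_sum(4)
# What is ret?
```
Call trace (a repeated sub-call is expanded the first time; later identical calls just restate its return value):
tree_sum(depth=4)
  tree_sum(depth=3)
    tree_sum(depth=2)
      tree_sum(depth=1)
        tree_sum(depth=0)
        -> return 1
        tree_sum(depth=0)
        -> return 1
      -> return 5
      tree_sum(depth=1) -> return 5  (same call as traced above)
    -> return 13
    tree_sum(depth=2) -> return 13  (same call as traced above)
  -> return 29
  tree_sum(depth=3) -> return 29  (same call as traced above)
-> return 61

Final answer: 61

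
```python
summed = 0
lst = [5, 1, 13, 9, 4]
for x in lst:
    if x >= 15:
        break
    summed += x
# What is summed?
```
Trace:
  summed=0
  summed=5, x=5
  summed=6, x=1
  summed=19, x=13
  summed=28, x=9
  summed=32, x=4

Final answer: 32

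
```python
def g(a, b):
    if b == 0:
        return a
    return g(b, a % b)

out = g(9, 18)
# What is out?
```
Call trace:
g(a=9, b=18)
  g(a=18, b=9)
    g(a=9, b=0)
    -> return 9
  -> return 9
-> return 9

Final answer: 9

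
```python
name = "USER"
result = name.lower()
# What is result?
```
Trace:
  name='USER'
  name='USER', result='user'

Final answer: 'user'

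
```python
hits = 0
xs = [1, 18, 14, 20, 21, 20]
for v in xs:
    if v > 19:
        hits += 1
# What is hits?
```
Trace:
  hits=0
  hits=0, v=1
  hits=0, v=18
  hits=0, v=14
  hits=1, v=20
  hits=2, v=21
  hits=3, v=20

Final answer: 3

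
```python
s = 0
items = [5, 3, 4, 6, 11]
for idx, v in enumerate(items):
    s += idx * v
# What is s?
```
Trace:
  s=0
  s=0, idx=0, v=5
  s=3, idx=1, v=3
  s=11, idx=2, v=4
  s=29, idx=3, v=6
  s=73, idx=4, v=11

Final answer: 73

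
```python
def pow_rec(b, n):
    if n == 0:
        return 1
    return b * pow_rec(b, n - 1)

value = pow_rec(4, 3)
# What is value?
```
Call trace:
pow_rec(b=4, n=3)
  pow_rec(b=4, n=2)
    pow_rec(b=4, n=1)
      pow_rec(b=4, n=0)
      -> return 1
    -> return 4
  -> return 16
-> return 64

Final answer: 64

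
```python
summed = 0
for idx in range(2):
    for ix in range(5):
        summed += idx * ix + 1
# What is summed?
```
Trace:
  summed=0
  summed=1, idx=0, ix=0
  summed=2, idx=0, ix=1
  summed=3, idx=0, ix=2
  summed=4, idx=0, ix=3
  summed=5, idx=0, ix=4
  summed=6, idx=1, ix=0
  summed=8, idx=1, ix=1
  summed=11, idx=1, ix=2
  summed=15, idx=1, ix=3
  summed=20, idx=1, ix=4

Final answer: 20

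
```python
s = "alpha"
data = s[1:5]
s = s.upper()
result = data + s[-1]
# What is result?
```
Trace:
  s='alpha'
  s='alpha', data='lpha'
  s='ALPHA', data='lpha'
  s='ALPHA', data='lpha', result='lphaA'

Final answer: 'lphaA'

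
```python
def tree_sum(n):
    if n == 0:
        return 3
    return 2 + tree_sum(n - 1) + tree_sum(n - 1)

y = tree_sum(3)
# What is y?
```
Call trace (a repeated sub-call is expanded the first time; later identical calls just restate its return value):
tree_sum(n=3)
  tree_sum(n=2)
    tree_sum(n=1)
      tree_sum(n=0)
      -> return 3
      tree_sum(n=0)
      -> return 3
    -> return 8
    tree_sum(n=1) -> return 8  (same call as traced above)
  -> return 18
  tree_sum(n=2) -> return 18  (same call as traced above)
-> return 38

Final answer: 38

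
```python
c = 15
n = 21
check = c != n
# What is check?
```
Trace:
  c=15
  c=15, n=21
  c=15, n=21, check=True

Final answer: True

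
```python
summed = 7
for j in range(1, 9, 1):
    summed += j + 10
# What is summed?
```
Trace:
  summed=7
  summed=18, j=1
  summed=30, j=2
  summed=43, j=3
  summed=57, j=4
  summed=72, j=5
  summed=88, j=6
  summed=105, j=7
  summed=123, j=8

Final answer: 123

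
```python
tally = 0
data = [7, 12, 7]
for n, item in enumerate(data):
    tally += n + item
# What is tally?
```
Trace:
  tally=0
  tally=7, n=0, item=7
  tally=20, n=1, item=12
  tally=29, n=2, item=7

Final answer: 29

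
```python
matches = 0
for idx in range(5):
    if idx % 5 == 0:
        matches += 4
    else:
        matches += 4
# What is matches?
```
Trace:
  matches=0
  matches=4, idx=0
  matches=8, idx=1
  matches=12, idx=2
  matches=16, idx=3
  matches=20, idx=4

Final answer: 20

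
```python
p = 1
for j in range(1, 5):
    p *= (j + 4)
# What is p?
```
Trace:
  p=1
  p=5, j=1
  p=30, j=2
  p=210, j=3
  p=1680, j=4

Final answer: 1680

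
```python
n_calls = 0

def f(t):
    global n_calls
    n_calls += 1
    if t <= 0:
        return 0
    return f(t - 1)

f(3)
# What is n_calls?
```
Call trace:
f(t=3)
  f(t=2)
    f(t=1)
      f(t=0)
      -> return 0
    -> return 0
  -> return 0
-> return 0

n_calls is incremented once per call. f is entered once for each t = 3, 2, 1, 0 (the t <= 0 call returns without recursing), i.e. 3 + 1 calls.
n_calls = 4

Final answer: 4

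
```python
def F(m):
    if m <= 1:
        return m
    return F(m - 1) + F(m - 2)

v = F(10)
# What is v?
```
Call trace (a repeated sub-call is expanded the first time; later identical calls just restate its return value):
F(m=10)
  F(m=9)
    F(m=8)
      F(m=7)
        F(m=6)
          F(m=5)
            F(m=4)
              F(m=3)
                F(m=2)
                  F(m=1)
                  -> return 1
                  F(m=0)
                  -> return 0
                -> return 1
                F(m=1)
                -> return 1
              -> return 2
              F(m=2) -> return 1  (same call as traced above)
            -> return 3
            F(m=3) -> return 2  (same call as traced above)
          -> return 5
          F(m=4) -> return 3  (same call as traced above)
        -> return 8
        F(m=5) -> return 5  (same call as traced above)
      -> return 13
      F(m=6) -> return 8  (same call as traced above)
    -> return 21
    F(m=7) -> return 13  (same call as traced above)
  -> return 34
  F(m=8) -> return 21  (same call as traced above)
-> return 55

Final answer: 55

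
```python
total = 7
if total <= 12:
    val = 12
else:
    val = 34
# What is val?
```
Trace:
  total=7
  total=7, val=12

Final answer: 12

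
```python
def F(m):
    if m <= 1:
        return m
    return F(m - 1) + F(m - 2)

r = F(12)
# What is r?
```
Call trace (a repeated sub-call is expanded the first time; later identical calls just restate its return value):
F(m=12)
  F(m=11)
    F(m=10)
      F(m=9)
        F(m=8)
          F(m=7)
            F(m=6)
              F(m=5)
                F(m=4)
                  F(m=3)
                    F(m=2)
                      F(m=1)
                      -> return 1
                      F(m=0)
                      -> return 0
                    -> return 1
                    F(m=1)
                    -> return 1
                  -> return 2
                  F(m=2) -> return 1  (same call as traced above)
                -> return 3
                F(m=3) -> return 2  (same call as traced above)
              -> return 5
              F(m=4) -> return 3  (same call as traced above)
            -> return 8
            F(m=5) -> return 5  (same call as traced above)
          -> return 13
          F(m=6) -> return 8  (same call as traced above)
        -> return 21
        F(m=7) -> return 13  (same call as traced above)
      -> return 34
      F(m=8) -> return 21  (same call as traced above)
    -> return 55
    F(m=9) -> return 34  (same call as traced above)
  -> return 89
  F(m=10) -> return 55  (same call as traced above)
-> return 144

Final answer: 144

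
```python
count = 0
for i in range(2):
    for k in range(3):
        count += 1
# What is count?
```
Trace:
  count=0
  count=1, i=0, k=0
  count=2, i=0, k=1
  count=3, i=0, k=2
  count=4, i=1, k=0
  count=5, i=1, k=1
  count=6, i=1, k=2

Final answer: 6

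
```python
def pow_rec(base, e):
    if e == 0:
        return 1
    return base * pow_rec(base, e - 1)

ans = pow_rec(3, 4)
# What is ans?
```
Call trace:
pow_rec(base=3, e=4)
  pow_rec(base=3, e=3)
    pow_rec(base=3, e=2)
      pow_rec(base=3, e=1)
        pow_rec(base=3, e=0)
        -> return 1
      -> return 3
    -> return 9
  -> return 27
-> return 81

Final answer: 81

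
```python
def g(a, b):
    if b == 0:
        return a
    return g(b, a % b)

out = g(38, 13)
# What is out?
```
Call trace:
g(a=38, b=13)
  g(a=13, b=12)
    g(a=12, b=1)
      g(a=1, b=0)
      -> return 1
    -> return 1
  -> return 1
-> return 1

Final answer: 1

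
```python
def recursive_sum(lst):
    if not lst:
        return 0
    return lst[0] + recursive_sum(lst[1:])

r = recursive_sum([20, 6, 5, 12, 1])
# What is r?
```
Call trace:
recursive_sum(lst=[20, 6, 5, 12, 1])
  recursive_sum(lst=[6, 5, 12, 1])
    recursive_sum(lst=[5, 12, 1])
      recursive_sum(lst=[12, 1])
        recursive_sum(lst=[1])
          recursive_sum(lst=[])
          -> return 0
        -> return 1
      -> return 13
    -> return 18
  -> return 24
-> return 44

Final answer: 44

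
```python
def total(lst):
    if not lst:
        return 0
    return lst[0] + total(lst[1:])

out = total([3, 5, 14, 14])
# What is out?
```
Call trace:
total(lst=[3, 5, 14, 14])
  total(lst=[5, 14, 14])
    total(lst=[14, 14])
      total(lst=[14])
        total(lst=[])
        -> return 0
      -> return 14
    -> return 28
  -> return 33
-> return 36

Final answer: 36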